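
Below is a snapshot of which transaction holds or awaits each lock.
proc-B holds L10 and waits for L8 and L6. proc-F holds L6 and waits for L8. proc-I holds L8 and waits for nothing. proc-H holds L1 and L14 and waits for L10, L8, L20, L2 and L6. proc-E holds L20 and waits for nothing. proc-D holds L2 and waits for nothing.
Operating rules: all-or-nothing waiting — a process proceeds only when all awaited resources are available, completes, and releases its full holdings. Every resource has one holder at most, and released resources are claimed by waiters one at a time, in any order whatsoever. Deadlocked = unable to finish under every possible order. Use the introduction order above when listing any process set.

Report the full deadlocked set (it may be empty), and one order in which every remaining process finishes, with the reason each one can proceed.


No process is deadlocked.
Key observation: the waits form no ring: some process can always run, and its releases unblock the others one by one.
A valid finishing order for the others: proc-I, proc-E, proc-F, proc-D, proc-B, proc-H.
Walking it through:
  proc-I: no waits; runs immediately, freeing L8
  proc-E: no waits; runs immediately, freeing L20
  proc-F: everything it awaited (L8) is free; runs, freeing L6
  proc-D: no waits; runs immediately, freeing L2
  proc-B: everything it awaited (L8 and L6) is free; runs, freeing L10
  proc-H: everything it awaited (L10, L8, L20, L2 and L6) is free; runs, freeing L1 and L14


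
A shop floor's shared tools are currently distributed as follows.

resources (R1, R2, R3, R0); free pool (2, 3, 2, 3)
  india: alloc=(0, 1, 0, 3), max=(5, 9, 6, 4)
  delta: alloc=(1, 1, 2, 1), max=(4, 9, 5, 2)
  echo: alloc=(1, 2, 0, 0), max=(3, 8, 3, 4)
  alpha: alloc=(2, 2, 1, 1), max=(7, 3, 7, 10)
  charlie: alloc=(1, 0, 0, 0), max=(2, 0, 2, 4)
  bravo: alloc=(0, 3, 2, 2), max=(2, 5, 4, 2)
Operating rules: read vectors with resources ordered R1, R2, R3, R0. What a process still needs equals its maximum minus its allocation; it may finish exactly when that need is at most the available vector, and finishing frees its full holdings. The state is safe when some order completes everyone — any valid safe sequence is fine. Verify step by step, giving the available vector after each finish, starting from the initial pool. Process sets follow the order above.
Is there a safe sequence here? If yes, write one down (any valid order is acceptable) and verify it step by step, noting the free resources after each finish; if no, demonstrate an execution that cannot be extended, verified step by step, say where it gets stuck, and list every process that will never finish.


SAFE — a valid safe sequence is bravo, echo, delta, charlie, india, alpha.
Key observation: bravo is the earliest step where a requested resource binds exactly: need (2, 2, 2, 0), pool (2, 3, 2, 3) at its turn.
Walking it through:
  pool = (2, 3, 2, 3)
  run bravo (needs (2, 2, 2, 0), free (2, 3, 2, 3)); after release of (0, 3, 2, 2) the pool is (2, 6, 4, 5)
  run echo (needs (2, 6, 3, 4), free (2, 6, 4, 5)); after release of (1, 2, 0, 0) the pool is (3, 8, 4, 5)
  run delta (needs (3, 8, 3, 1), free (3, 8, 4, 5)); after release of (1, 1, 2, 1) the pool is (4, 9, 6, 6)
  run charlie (needs (1, 0, 2, 4), free (4, 9, 6, 6)); after release of (1, 0, 0, 0) the pool is (5, 9, 6, 6)
  run india (needs (5, 8, 6, 1), free (5, 9, 6, 6)); after release of (0, 1, 0, 3) the pool is (5, 10, 6, 9)
  run alpha (needs (5, 1, 6, 9), free (5, 10, 6, 9)); after release of (2, 2, 1, 1) the pool is (7, 12, 7, 10)


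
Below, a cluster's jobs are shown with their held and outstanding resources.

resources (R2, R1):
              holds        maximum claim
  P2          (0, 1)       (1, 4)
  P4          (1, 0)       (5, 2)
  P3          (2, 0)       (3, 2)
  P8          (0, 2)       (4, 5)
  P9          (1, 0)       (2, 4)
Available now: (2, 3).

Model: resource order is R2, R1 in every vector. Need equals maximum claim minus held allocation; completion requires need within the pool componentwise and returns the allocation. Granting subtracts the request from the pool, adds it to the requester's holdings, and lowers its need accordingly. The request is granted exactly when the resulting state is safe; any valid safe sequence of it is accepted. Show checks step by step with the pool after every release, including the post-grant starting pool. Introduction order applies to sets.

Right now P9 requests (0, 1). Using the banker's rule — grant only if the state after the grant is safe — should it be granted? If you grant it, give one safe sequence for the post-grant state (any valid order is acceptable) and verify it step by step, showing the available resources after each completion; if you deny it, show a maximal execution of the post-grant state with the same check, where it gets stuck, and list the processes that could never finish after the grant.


DENY — the pretend-granted state is unsafe.
Key observation: once P3, P4 finish, the pool peaks at (5, 2) — and every remaining process still needs more R1 than that.
Pretend the grant happened; the run P3, P4 goes as far as possible. Walking it through:
  pool = (2, 2)
  P3: need (1, 2) fits (2, 2); releases (2, 0), pool now (4, 2)
  P4: need (4, 2) fits (4, 2); releases (1, 0), pool now (5, 2)
  blocked: P2 wants (1, 3), pool (5, 2) — not enough R1
  blocked: P8 wants (4, 3), pool (5, 2) — not enough R1
  blocked: P9 wants (1, 3), pool (5, 2) — not enough R1
Had the request been granted, P2, P8 and P9 could never finish.


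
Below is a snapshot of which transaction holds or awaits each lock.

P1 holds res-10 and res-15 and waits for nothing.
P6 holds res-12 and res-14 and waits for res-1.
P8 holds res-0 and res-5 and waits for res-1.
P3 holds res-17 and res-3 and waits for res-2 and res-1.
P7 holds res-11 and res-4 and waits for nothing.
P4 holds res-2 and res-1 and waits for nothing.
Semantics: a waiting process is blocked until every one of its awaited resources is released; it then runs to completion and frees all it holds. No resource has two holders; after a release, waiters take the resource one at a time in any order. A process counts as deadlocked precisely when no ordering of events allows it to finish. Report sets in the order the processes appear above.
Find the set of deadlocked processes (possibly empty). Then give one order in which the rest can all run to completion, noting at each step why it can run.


No process is deadlocked.
Key observation: every chain of waits terminates; starting from the processes that wait on nothing, all the rest unlock in turn.
A valid finishing order for the others: P4, P1, P6, P7, P3, P8.
Step-by-step check:
  P4: no waits; runs immediately, freeing res-2 and res-1
  P1: no waits; runs immediately, freeing res-10 and res-15
  P6: everything it awaited (res-1) is free; runs, freeing res-12 and res-14
  P7: no waits; runs immediately, freeing res-11 and res-4
  P3: everything it awaited (res-2 and res-1) is free; runs, freeing res-17 and res-3
  P8: everything it awaited (res-1) is free; runs, freeing res-0 and res-5


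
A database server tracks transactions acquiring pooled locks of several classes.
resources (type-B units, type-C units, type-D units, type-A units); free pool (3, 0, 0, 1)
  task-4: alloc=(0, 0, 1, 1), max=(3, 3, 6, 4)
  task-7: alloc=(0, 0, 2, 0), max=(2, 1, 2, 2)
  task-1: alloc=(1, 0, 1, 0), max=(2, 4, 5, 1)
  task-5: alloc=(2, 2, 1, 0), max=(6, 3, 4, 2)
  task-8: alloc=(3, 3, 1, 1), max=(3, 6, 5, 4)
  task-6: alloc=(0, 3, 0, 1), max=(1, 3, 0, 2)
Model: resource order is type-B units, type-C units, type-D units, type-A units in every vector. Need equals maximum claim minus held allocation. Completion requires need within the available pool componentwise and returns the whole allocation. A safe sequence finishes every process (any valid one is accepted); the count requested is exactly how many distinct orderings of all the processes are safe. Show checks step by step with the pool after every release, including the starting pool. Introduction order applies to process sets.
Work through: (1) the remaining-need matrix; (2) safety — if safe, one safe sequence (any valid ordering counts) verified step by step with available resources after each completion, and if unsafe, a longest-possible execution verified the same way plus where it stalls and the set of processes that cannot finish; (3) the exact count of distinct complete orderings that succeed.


(1) Remaining need (order type-B units, type-C units, type-D units, type-A units):
  task-4: (3, 3, 5, 3)
  task-7: (2, 1, 0, 2)
  task-1: (1, 4, 4, 1)
  task-5: (4, 1, 3, 2)
  task-8: (0, 3, 4, 3)
  task-6: (1, 0, 0, 1)
(2) UNSAFE — no complete ordering exists.
Key observation: no order helps: past task-6, task-7, the free pool tops out at (3, 3, 2, 2), below what each blocked process needs in type-D units.
Going as far as possible: task-6, task-7; after that, nothing fits. Step-by-step check:
  pool = (3, 0, 0, 1)
  task-6 needs (1, 0, 0, 1) <= (3, 0, 0, 1) -> finishes; pool += (0, 3, 0, 1) = (3, 3, 0, 2)
  task-7 needs (2, 1, 0, 2) <= (3, 3, 0, 2) -> finishes; pool += (0, 0, 2, 0) = (3, 3, 2, 2)
  task-4 cannot run: need (3, 3, 5, 3) vs free (3, 3, 2, 2) (insufficient type-D units and type-A units)
  task-1 cannot run: need (1, 4, 4, 1) vs free (3, 3, 2, 2) (insufficient type-C units and type-D units)
  task-5 cannot run: need (4, 1, 3, 2) vs free (3, 3, 2, 2) (insufficient type-B units and type-D units)
  task-8 cannot run: need (0, 3, 4, 3) vs free (3, 3, 2, 2) (insufficient type-D units and type-A units)
Processes that can never finish: task-4, task-1, task-5 and task-8.
(3) Precisely 0 of the possible complete orderings are safe sequences.


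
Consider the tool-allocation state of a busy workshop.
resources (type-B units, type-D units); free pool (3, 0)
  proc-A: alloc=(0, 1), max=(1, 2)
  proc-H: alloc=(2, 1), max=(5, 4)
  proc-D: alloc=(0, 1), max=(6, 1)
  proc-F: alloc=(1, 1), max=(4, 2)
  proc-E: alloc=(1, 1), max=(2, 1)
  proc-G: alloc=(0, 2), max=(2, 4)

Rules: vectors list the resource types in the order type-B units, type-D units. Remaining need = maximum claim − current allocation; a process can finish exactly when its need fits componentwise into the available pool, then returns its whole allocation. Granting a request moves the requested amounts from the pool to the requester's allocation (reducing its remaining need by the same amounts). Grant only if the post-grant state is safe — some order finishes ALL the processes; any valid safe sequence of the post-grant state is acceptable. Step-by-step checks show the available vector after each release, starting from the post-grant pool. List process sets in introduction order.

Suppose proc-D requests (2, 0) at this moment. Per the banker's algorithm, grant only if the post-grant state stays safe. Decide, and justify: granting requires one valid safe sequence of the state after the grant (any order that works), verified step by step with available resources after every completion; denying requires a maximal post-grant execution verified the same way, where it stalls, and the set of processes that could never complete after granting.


DENY. Granting would leave the state unsafe.
Key observation: type-B units is the bottleneck — with proc-E, proc-A, proc-G done the pool holds (2, 4), short of every remaining need.
On the post-grant state, proc-E, proc-A, proc-G is a maximal run — nothing extends it. Walking it through:
  pool = (1, 0)
  run proc-E (needs (1, 0), free (1, 0)); after release of (1, 1) the pool is (2, 1)
  run proc-A (needs (1, 1), free (2, 1)); after release of (0, 1) the pool is (2, 2)
  run proc-G (needs (2, 2), free (2, 2)); after release of (0, 2) the pool is (2, 4)
  proc-H cannot run: need (3, 3) vs free (2, 4) (insufficient type-B units)
  proc-D cannot run: need (4, 0) vs free (2, 4) (insufficient type-B units)
  proc-F cannot run: need (3, 1) vs free (2, 4) (insufficient type-B units)
Post-grant, the permanently blocked set is proc-H, proc-D and proc-F.


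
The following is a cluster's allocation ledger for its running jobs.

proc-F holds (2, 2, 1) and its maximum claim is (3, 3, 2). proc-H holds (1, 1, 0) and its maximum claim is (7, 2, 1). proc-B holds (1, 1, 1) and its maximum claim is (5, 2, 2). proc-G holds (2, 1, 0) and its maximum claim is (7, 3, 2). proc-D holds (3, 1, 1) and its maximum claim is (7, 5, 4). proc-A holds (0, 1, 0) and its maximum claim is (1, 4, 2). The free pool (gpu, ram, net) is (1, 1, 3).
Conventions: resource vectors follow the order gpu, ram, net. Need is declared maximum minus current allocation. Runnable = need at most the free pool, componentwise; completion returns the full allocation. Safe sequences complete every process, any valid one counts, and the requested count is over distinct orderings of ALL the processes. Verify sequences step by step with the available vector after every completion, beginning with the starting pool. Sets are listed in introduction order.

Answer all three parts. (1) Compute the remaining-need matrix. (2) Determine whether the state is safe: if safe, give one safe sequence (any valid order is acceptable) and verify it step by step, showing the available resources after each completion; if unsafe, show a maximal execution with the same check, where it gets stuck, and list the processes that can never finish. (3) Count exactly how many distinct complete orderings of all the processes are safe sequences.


(1) Outstanding need per process (order gpu, ram, net):
  proc-F: (1, 1, 1)
  proc-H: (6, 1, 1)
  proc-B: (4, 1, 1)
  proc-G: (5, 2, 2)
  proc-D: (4, 4, 3)
  proc-A: (1, 3, 2)
(2) The state is UNSAFE.
Key observation: no order helps: past proc-F, proc-A, the free pool tops out at (3, 4, 4), below what each blocked process needs in gpu.
A maximal execution: proc-F, proc-A — then nothing else fits. Step-by-step check:
  pool = (1, 1, 3)
  proc-F needs (1, 1, 1) <= (1, 1, 3) -> finishes; pool += (2, 2, 1) = (3, 3, 4)
  proc-A needs (1, 3, 2) <= (3, 3, 4) -> finishes; pool += (0, 1, 0) = (3, 4, 4)
  proc-H cannot run: need (6, 1, 1) vs free (3, 4, 4) (insufficient gpu)
  proc-B cannot run: need (4, 1, 1) vs free (3, 4, 4) (insufficient gpu)
  proc-G cannot run: need (5, 2, 2) vs free (3, 4, 4) (insufficient gpu)
  proc-D cannot run: need (4, 4, 3) vs free (3, 4, 4) (insufficient gpu)
Permanently blocked: proc-H, proc-B, proc-G and proc-D.
(3) Exactly 0 of the possible complete orderings are safe sequences.


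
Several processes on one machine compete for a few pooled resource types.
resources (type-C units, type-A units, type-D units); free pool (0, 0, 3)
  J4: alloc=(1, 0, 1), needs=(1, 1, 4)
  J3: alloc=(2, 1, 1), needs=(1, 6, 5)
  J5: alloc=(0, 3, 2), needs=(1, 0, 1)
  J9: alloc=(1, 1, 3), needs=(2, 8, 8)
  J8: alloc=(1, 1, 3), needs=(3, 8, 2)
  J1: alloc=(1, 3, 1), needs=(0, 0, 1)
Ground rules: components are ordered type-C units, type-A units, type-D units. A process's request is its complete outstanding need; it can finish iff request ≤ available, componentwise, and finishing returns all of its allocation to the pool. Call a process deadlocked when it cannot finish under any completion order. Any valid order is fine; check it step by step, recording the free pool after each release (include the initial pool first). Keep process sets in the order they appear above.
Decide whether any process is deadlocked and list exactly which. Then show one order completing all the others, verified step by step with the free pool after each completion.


Deadlocked: J9 and J8.
Key observation: the pool after J1, J4, J5, J3 is (4, 7, 8); every surviving request exceeds it in type-A units, so progress ends there.
One completion order for the rest: J1, J4, J5, J3. Walking it through:
  pool = (0, 0, 3)
  J1: need (0, 0, 1) fits (0, 0, 3); releases (1, 3, 1), pool now (1, 3, 4)
  J4: need (1, 1, 4) fits (1, 3, 4); releases (1, 0, 1), pool now (2, 3, 5)
  J5: need (1, 0, 1) fits (2, 3, 5); releases (0, 3, 2), pool now (2, 6, 7)
  J3: need (1, 6, 5) fits (2, 6, 7); releases (2, 1, 1), pool now (4, 7, 8)
The blocked processes can never fit:
  J9 still needs (2, 8, 8) but only (4, 7, 8) is free — short on type-A units
  J8 still needs (3, 8, 2) but only (4, 7, 8) is free — short on type-A units


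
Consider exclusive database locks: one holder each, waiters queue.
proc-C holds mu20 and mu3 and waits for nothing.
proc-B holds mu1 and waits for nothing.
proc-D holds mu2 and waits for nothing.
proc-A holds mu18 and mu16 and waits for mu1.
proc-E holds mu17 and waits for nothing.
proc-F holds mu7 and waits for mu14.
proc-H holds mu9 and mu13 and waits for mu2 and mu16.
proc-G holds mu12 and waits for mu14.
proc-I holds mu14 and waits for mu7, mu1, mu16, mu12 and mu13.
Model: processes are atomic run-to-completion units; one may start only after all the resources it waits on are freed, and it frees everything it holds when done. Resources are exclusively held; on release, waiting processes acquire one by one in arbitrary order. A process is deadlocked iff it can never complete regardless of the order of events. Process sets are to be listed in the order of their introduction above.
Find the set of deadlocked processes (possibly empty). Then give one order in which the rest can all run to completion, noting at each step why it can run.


Deadlocked: proc-F, proc-G and proc-I.
Key observation: along proc-F -> proc-I -> proc-F, each member waits on what the next one holds — a deadlock; proc-G is caught in further circular waits.
One completion order for the rest: proc-B, proc-A, proc-C, proc-D, proc-E, proc-H.
Step-by-step check:
  proc-B: no waits; runs immediately, freeing mu1
  proc-A: everything it awaited (mu1) is free; runs, freeing mu18 and mu16
  proc-C: no waits; runs immediately, freeing mu20 and mu3
  proc-D: no waits; runs immediately, freeing mu2
  proc-E: no waits; runs immediately, freeing mu17
  proc-H: everything it awaited (mu2 and mu16) is free; runs, freeing mu9 and mu13


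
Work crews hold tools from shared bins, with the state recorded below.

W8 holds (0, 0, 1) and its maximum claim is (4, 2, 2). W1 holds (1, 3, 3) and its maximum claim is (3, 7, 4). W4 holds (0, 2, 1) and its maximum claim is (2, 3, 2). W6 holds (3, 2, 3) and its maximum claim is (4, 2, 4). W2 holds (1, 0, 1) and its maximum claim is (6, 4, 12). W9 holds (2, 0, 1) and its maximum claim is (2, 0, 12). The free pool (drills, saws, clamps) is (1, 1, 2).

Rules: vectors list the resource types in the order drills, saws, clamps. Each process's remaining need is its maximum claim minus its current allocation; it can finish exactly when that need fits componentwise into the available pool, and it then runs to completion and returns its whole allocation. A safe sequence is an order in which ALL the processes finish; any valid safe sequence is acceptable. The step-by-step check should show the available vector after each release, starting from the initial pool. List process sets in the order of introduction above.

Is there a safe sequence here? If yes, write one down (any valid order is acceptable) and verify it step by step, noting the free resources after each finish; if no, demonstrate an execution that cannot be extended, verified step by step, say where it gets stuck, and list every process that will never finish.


The state is UNSAFE.
Key observation: clamps is the bottleneck — with W6, W4, W1, W8 done the pool holds (5, 8, 10), short of every remaining need.
A maximal execution: W6, W4, W1, W8 — then nothing else fits. Step-by-step check:
  pool = (1, 1, 2)
  W6: need (1, 0, 1) fits (1, 1, 2); releases (3, 2, 3), pool now (4, 3, 5)
  W4: need (2, 1, 1) fits (4, 3, 5); releases (0, 2, 1), pool now (4, 5, 6)
  W1: need (2, 4, 1) fits (4, 5, 6); releases (1, 3, 3), pool now (5, 8, 9)
  W8: need (4, 2, 1) fits (5, 8, 9); releases (0, 0, 1), pool now (5, 8, 10)
  W2 still needs (5, 4, 11) but only (5, 8, 10) is free — short on clamps
  W9 still needs (0, 0, 11) but only (5, 8, 10) is free — short on clamps
Never able to finish: W2 and W9.


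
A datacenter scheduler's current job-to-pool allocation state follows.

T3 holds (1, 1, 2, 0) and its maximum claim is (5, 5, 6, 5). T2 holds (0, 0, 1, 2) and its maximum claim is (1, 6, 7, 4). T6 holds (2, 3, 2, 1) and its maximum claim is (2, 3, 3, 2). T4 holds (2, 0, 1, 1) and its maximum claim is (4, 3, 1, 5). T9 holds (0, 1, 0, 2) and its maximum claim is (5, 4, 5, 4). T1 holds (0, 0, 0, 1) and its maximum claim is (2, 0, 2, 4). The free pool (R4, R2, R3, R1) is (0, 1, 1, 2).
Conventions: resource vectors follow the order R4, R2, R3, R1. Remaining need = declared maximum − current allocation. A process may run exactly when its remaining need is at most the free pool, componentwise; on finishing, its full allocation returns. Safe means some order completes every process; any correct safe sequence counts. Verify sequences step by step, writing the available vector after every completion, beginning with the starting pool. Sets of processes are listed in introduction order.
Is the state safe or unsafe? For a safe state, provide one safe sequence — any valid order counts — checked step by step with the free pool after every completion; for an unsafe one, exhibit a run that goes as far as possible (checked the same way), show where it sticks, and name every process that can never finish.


SAFE — a valid safe sequence is T6, T1, T4, T3, T9, T2.
Key observation: at T6 the run first touches a limit — (0, 0, 1, 1) against (0, 1, 1, 2), exact on a resource it actually requests.
Verifying each step:
  pool = (0, 1, 1, 2)
  T6 needs (0, 0, 1, 1) <= (0, 1, 1, 2) -> finishes; pool += (2, 3, 2, 1) = (2, 4, 3, 3)
  T1 needs (2, 0, 2, 3) <= (2, 4, 3, 3) -> finishes; pool += (0, 0, 0, 1) = (2, 4, 3, 4)
  T4 needs (2, 3, 0, 4) <= (2, 4, 3, 4) -> finishes; pool += (2, 0, 1, 1) = (4, 4, 4, 5)
  T3 needs (4, 4, 4, 5) <= (4, 4, 4, 5) -> finishes; pool += (1, 1, 2, 0) = (5, 5, 6, 5)
  T9 needs (5, 3, 5, 2) <= (5, 5, 6, 5) -> finishes; pool += (0, 1, 0, 2) = (5, 6, 6, 7)
  T2 needs (1, 6, 6, 2) <= (5, 6, 6, 7) -> finishes; pool += (0, 0, 1, 2) = (5, 6, 7, 9)


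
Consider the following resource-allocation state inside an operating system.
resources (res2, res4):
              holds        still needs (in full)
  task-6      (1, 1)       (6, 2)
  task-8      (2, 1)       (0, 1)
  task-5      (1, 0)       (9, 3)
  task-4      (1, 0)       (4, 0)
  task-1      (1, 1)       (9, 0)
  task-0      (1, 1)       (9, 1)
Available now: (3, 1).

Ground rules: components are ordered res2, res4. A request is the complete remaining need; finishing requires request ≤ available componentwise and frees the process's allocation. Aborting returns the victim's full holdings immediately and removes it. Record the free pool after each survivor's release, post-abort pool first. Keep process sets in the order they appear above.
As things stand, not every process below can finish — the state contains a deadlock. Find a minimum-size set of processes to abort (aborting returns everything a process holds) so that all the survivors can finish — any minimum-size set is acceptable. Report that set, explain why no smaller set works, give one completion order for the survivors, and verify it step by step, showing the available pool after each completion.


The answer: abort task-5 and task-1.
Key observation: the returned (2, 1) from task-5 and task-1 is what brings task-0 — unrunnable before, under any order — into play at step 4.
Minimality, checking each single-abort alternative: task-6 alone leaves task-5 blocked (short on res2); task-8 alone leaves task-5 blocked (short on res2); task-5 alone leaves task-1 blocked (short on res2); task-4 alone leaves task-5 blocked (short on res2); task-1 alone leaves task-5 blocked (short on res2); task-0 alone leaves task-5 blocked (short on res2).
Survivors finish in the order: task-4, task-8, task-6, task-0. Verifying each step (pool after the aborts first):
  pool = (5, 2)
  task-4 needs (4, 0) <= (5, 2) -> finishes; pool += (1, 0) = (6, 2)
  task-8 needs (0, 1) <= (6, 2) -> finishes; pool += (2, 1) = (8, 3)
  task-6 needs (6, 2) <= (8, 3) -> finishes; pool += (1, 1) = (9, 4)
  task-0 needs (9, 1) <= (9, 4) -> finishes; pool += (1, 1) = (10, 5)


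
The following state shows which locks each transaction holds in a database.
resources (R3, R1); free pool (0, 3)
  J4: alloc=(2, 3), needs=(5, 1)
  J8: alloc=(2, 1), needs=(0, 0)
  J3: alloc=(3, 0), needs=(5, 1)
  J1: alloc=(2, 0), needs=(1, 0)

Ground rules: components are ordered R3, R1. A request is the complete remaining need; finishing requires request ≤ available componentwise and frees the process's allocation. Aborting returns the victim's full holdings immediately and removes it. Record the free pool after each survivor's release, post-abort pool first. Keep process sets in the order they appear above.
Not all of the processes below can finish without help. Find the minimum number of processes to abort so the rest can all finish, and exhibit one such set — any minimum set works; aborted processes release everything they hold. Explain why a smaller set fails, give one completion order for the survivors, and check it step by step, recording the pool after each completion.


Abort J3.
Key observation: J4 was stuck for good until J3 gave back (3, 0); in the order shown it finishes at step 3.
Minimality: the empty abort set fails — the state is deadlocked as it stands.
The survivors complete as J8, J1, J4. Walking it through (starting from the post-abort pool):
  pool = (3, 3)
  J8: need (0, 0) fits (3, 3); releases (2, 1), pool now (5, 4)
  J1: need (1, 0) fits (5, 4); releases (2, 0), pool now (7, 4)
  J4: need (5, 1) fits (7, 4); releases (2, 3), pool now (9, 7)


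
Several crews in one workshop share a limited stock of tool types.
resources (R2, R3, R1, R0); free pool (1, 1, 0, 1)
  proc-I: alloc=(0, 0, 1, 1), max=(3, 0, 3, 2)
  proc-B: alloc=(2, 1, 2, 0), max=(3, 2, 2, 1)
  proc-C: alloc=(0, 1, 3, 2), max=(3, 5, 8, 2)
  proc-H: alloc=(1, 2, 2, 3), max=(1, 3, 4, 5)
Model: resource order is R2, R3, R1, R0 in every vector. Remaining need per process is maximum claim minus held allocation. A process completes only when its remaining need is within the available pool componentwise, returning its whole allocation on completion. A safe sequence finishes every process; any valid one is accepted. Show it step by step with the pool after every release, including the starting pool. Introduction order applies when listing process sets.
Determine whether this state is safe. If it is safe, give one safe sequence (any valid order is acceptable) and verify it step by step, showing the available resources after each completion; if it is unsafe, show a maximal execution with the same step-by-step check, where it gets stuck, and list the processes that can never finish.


SAFE, for example via the order proc-B, proc-I, proc-H, proc-C.
Key observation: the first exact fit in this order is proc-B — it needs (1, 1, 0, 1) with (1, 1, 0, 1) free, meeting a requested resource to the last unit.
Step-by-step check:
  pool = (1, 1, 0, 1)
  proc-B: need (1, 1, 0, 1) fits (1, 1, 0, 1); releases (2, 1, 2, 0), pool now (3, 2, 2, 1)
  proc-I: need (3, 0, 2, 1) fits (3, 2, 2, 1); releases (0, 0, 1, 1), pool now (3, 2, 3, 2)
  proc-H: need (0, 1, 2, 2) fits (3, 2, 3, 2); releases (1, 2, 2, 3), pool now (4, 4, 5, 5)
  proc-C: need (3, 4, 5, 0) fits (4, 4, 5, 5); releases (0, 1, 3, 2), pool now (4, 5, 8, 7)


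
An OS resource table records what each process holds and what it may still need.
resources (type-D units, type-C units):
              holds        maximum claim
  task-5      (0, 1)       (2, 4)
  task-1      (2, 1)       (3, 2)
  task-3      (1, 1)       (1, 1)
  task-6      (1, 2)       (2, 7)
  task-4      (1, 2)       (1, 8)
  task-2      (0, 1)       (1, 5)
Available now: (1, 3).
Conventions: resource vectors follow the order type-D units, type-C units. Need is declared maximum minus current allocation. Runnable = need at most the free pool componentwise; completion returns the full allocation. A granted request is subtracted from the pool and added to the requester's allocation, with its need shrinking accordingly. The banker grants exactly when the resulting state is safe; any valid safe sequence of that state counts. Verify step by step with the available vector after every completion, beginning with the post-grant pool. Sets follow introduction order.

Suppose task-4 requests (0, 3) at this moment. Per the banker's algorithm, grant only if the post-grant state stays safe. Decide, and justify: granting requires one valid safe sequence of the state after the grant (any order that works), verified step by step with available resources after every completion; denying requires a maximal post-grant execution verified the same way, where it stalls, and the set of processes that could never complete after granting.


DENY — the pretend-granted state is unsafe.
Key observation: task-3, task-1 can finish, but then (4, 2) is all there is, and the blocked group's type-C units demands exceed it.
After a pretend grant, a maximal execution: task-3, task-1 — then nothing else fits. Check, step by step:
  pool = (1, 0)
  task-3: need (0, 0) fits (1, 0); releases (1, 1), pool now (2, 1)
  task-1: need (1, 1) fits (2, 1); releases (2, 1), pool now (4, 2)
  task-5 still needs (2, 3) but only (4, 2) is free — short on type-C units
  task-6 still needs (1, 5) but only (4, 2) is free — short on type-C units
  task-4 still needs (0, 3) but only (4, 2) is free — short on type-C units
  task-2 still needs (1, 4) but only (4, 2) is free — short on type-C units
Post-grant, the permanently blocked set is task-5, task-6, task-4 and task-2.


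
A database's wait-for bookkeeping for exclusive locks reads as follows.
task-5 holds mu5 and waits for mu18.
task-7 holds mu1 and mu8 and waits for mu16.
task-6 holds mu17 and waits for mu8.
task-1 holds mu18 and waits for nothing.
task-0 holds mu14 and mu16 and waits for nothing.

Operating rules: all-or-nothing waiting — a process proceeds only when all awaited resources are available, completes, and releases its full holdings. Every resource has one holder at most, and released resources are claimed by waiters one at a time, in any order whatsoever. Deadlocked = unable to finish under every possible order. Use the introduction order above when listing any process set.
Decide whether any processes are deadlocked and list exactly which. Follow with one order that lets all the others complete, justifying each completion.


The deadlocked set is empty.
Key observation: there is no circular wait here — follow any chain and it reaches a process that is free to run now.
One completion order for the rest: task-0, task-1, task-5, task-7, task-6.
Check, step by step:
  task-0: no waits; runs immediately, freeing mu14 and mu16
  task-1: no waits; runs immediately, freeing mu18
  task-5: everything it awaited (mu18) is free; runs, freeing mu5
  task-7: everything it awaited (mu16) is free; runs, freeing mu1 and mu8
  task-6: everything it awaited (mu8) is free; runs, freeing mu17


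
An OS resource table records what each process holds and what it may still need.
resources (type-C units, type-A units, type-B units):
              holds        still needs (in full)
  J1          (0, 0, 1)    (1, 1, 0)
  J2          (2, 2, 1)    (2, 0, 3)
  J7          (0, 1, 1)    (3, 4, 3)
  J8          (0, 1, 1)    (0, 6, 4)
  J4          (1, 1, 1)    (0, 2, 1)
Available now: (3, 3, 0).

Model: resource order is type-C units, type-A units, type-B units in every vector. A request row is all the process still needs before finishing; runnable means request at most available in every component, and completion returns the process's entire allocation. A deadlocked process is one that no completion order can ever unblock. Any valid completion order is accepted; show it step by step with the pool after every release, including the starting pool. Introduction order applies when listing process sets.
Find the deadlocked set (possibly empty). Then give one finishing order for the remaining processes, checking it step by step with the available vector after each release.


Deadlocked: J2, J7 and J8.
Key observation: after J1, J4 complete, (4, 4, 2) is the best the pool ever gets, yet each leftover process wants more type-B units.
The rest can finish in the order J1, J4. Check, step by step:
  pool = (3, 3, 0)
  J1: need (1, 1, 0) fits (3, 3, 0); releases (0, 0, 1), pool now (3, 3, 1)
  J4: need (0, 2, 1) fits (3, 3, 1); releases (1, 1, 1), pool now (4, 4, 2)
None of the blocked processes ever fits:
  J2 cannot run: need (2, 0, 3) vs free (4, 4, 2) (insufficient type-B units)
  J7 cannot run: need (3, 4, 3) vs free (4, 4, 2) (insufficient type-B units)
  J8 cannot run: need (0, 6, 4) vs free (4, 4, 2) (insufficient type-A units and type-B units)


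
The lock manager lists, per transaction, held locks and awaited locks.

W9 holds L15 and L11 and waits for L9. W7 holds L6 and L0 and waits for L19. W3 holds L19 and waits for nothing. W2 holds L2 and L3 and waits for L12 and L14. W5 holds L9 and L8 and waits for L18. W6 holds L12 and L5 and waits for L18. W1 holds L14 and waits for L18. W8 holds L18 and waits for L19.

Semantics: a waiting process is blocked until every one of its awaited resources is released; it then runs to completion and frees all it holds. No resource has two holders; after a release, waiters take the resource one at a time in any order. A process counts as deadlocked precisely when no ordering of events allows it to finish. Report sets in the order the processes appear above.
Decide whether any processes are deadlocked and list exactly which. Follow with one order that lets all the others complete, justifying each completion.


The deadlocked set is empty.
Key observation: the wait relation is loop-free; peeling off processes with no waits unwinds the whole state.
The rest can finish in the order W3, W7, W8, W1, W5, W6, W2, W9.
Step-by-step check:
  W3 waits on nothing -> runs at once and releases L19
  W7 waits on L19 — all released -> runs and releases L6 and L0
  W8 waits on L19 — all released -> runs and releases L18
  W1 waits on L18 — all released -> runs and releases L14
  W5 waits on L18 — all released -> runs and releases L9 and L8
  W6 waits on L18 — all released -> runs and releases L12 and L5
  W2 waits on L12 and L14 — all released -> runs and releases L2 and L3
  W9 waits on L9 — all released -> runs and releases L15 and L11


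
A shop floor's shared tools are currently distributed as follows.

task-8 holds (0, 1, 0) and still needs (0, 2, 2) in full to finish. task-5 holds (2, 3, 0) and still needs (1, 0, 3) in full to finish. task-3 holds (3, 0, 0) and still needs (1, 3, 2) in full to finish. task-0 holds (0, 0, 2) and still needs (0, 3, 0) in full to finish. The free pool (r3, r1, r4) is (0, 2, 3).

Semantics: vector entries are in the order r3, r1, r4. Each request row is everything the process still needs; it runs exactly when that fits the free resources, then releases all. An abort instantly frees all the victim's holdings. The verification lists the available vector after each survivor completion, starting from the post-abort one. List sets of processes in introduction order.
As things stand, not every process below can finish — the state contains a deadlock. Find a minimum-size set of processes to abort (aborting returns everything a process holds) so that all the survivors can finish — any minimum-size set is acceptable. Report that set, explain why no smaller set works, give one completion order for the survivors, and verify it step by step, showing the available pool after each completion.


Minimum abort set: task-5.
Key observation: the deadlocked task-3 becomes finishable only because task-5 released (2, 3, 0); it completes at step 1 below.
Why nothing smaller works: aborting no one leaves the state deadlocked as given.
The survivors complete as task-3, task-0, task-8. Step-by-step check (starting from the post-abort pool):
  pool = (2, 5, 3)
  task-3 needs (1, 3, 2) <= (2, 5, 3) -> finishes; pool += (3, 0, 0) = (5, 5, 3)
  task-0 needs (0, 3, 0) <= (5, 5, 3) -> finishes; pool += (0, 0, 2) = (5, 5, 5)
  task-8 needs (0, 2, 2) <= (5, 5, 5) -> finishes; pool += (0, 1, 0) = (5, 6, 5)


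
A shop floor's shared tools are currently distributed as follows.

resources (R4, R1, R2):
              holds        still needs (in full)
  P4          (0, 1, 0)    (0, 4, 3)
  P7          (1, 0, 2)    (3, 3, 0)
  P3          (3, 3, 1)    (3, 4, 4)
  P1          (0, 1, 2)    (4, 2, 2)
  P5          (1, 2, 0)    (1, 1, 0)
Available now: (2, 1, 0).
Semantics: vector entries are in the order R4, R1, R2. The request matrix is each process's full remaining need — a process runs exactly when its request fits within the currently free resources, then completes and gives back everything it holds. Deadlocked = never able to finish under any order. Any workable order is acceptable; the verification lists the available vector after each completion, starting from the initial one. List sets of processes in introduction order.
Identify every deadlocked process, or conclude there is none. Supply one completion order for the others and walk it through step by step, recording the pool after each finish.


No process is deadlocked.
Key observation: no deadlock: P5 fits now, and the freed resources carry the rest through.
The rest can finish in the order P5, P7, P1, P3, P4. Check, step by step:
  pool = (2, 1, 0)
  P5 needs (1, 1, 0) <= (2, 1, 0) -> finishes; pool += (1, 2, 0) = (3, 3, 0)
  P7 needs (3, 3, 0) <= (3, 3, 0) -> finishes; pool += (1, 0, 2) = (4, 3, 2)
  P1 needs (4, 2, 2) <= (4, 3, 2) -> finishes; pool += (0, 1, 2) = (4, 4, 4)
  P3 needs (3, 4, 4) <= (4, 4, 4) -> finishes; pool += (3, 3, 1) = (7, 7, 5)
  P4 needs (0, 4, 3) <= (7, 7, 5) -> finishes; pool += (0, 1, 0) = (7, 8, 5)


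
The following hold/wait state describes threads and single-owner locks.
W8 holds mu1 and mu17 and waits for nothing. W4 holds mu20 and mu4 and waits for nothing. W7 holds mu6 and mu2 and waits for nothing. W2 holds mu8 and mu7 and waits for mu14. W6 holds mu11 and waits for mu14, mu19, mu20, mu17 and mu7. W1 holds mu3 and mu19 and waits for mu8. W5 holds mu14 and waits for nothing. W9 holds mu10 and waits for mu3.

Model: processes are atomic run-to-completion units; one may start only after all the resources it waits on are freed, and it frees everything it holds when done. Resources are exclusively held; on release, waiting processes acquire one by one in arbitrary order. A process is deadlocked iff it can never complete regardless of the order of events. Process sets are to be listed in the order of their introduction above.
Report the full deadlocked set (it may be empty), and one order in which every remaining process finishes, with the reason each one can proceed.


Nothing here is deadlocked.
Key observation: there is no circular wait here — follow any chain and it reaches a process that is free to run now.
One completion order for the rest: W5, W2, W1, W7, W9, W8, W4, W6.
Check, step by step:
  W5: no waits; runs immediately, freeing mu14
  W2: everything it awaited (mu14) is free; runs, freeing mu8 and mu7
  W1: everything it awaited (mu8) is free; runs, freeing mu3 and mu19
  W7: no waits; runs immediately, freeing mu6 and mu2
  W9: everything it awaited (mu3) is free; runs, freeing mu10
  W8: no waits; runs immediately, freeing mu1 and mu17
  W4: no waits; runs immediately, freeing mu20 and mu4
  W6: everything it awaited (mu14, mu19, mu20, mu17 and mu7) is free; runs, freeing mu11


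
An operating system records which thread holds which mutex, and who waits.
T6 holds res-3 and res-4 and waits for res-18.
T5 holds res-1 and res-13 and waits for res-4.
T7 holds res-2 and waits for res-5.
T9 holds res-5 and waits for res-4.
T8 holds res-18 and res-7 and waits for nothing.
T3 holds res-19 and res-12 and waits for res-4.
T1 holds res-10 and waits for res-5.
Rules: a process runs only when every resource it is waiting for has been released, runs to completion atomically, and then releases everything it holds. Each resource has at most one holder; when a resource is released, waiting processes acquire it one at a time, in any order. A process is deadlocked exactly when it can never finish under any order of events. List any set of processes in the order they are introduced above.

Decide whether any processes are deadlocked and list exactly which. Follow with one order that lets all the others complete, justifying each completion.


Nothing here is deadlocked.
Key observation: no waiting chain loops back on itself — every chain ends at a process that waits on nothing, so everyone eventually runs.
The rest can finish in the order T8, T6, T3, T9, T5, T7, T1.
Step-by-step check:
  T8: no waits; runs immediately, freeing res-18 and res-7
  run T6 (all its waits — res-18 — are resolved); releases res-3 and res-4
  run T3 (all its waits — res-4 — are resolved); releases res-19 and res-12
  run T9 (all its waits — res-4 — are resolved); releases res-5
  run T5 (all its waits — res-4 — are resolved); releases res-1 and res-13
  run T7 (all its waits — res-5 — are resolved); releases res-2
  run T1 (all its waits — res-5 — are resolved); releases res-10
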